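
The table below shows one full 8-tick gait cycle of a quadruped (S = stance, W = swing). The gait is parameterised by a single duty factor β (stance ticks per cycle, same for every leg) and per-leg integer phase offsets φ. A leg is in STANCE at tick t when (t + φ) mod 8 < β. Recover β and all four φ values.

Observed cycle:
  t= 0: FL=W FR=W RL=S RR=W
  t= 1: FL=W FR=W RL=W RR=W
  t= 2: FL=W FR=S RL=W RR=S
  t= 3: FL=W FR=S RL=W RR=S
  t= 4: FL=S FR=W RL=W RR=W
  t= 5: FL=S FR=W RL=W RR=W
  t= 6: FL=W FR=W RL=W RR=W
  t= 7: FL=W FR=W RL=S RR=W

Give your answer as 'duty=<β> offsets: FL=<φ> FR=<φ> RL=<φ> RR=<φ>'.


duty β = stance ticks per leg = 2
FL: stance ticks = 2; W→S at t=4 → φ=4
FR: stance ticks = 2; W→S at t=2 → φ=6
RL: stance ticks = 2; W→S at t=7 → φ=1
RR: stance ticks = 2; W→S at t=2 → φ=6

duty=2 offsets: FL=4 FR=6 RL=1 RR=6


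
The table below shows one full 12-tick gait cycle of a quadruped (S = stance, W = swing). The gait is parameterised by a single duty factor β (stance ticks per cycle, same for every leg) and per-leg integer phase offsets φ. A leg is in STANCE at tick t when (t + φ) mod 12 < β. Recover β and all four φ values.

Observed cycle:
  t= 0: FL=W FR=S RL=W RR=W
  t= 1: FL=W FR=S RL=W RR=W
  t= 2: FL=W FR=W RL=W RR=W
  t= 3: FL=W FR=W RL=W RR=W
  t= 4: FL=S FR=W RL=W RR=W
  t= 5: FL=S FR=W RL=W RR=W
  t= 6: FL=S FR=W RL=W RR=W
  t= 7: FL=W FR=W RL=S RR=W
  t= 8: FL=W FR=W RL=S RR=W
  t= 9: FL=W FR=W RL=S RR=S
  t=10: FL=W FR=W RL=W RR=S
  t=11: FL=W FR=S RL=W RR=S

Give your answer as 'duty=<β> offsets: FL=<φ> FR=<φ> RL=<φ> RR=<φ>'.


duty=3 offsets: FL=8 FR=1 RL=5 RR=3

duty β = stance ticks per leg = 3
FL: stance ticks = 3; W→S at t=4 → φ=8
FR: stance ticks = 3; W→S at t=11 → φ=1
RL: stance ticks = 3; W→S at t=7 → φ=5
RR: stance ticks = 3; W→S at t=9 → φ=3


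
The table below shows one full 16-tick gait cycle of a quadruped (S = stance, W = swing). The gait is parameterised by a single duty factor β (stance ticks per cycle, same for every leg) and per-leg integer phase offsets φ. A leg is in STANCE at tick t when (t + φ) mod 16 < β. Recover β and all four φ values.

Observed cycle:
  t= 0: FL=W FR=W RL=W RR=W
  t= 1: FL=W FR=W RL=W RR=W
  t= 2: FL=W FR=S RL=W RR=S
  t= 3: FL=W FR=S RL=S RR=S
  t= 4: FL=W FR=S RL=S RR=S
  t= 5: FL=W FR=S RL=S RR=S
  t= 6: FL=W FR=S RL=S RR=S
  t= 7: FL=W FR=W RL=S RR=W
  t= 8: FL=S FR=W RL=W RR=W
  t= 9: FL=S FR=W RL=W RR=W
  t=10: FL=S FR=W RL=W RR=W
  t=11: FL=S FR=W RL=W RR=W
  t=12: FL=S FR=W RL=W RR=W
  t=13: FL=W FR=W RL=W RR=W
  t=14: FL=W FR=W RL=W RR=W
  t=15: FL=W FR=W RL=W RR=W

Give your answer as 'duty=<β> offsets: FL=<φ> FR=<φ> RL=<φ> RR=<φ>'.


duty=5 offsets: FL=8 FR=14 RL=13 RR=14

duty β = stance ticks per leg = 5
FL: stance ticks = 5; W→S at t=8 → φ=8
FR: stance ticks = 5; W→S at t=2 → φ=14
RL: stance ticks = 5; W→S at t=3 → φ=13
RR: stance ticks = 5; W→S at t=2 → φ=14


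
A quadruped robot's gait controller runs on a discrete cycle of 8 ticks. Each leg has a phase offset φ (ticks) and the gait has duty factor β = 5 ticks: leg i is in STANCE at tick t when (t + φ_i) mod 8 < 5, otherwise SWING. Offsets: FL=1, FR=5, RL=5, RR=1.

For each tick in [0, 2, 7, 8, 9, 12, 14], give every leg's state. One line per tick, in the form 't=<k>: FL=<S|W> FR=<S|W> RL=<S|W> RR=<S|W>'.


t=0: phase=(1,5,5,1) vs β=5 → FL=S FR=W RL=W RR=S
t=2: phase=(3,7,7,3) vs β=5 → FL=S FR=W RL=W RR=S
t=7: phase=(0,4,4,0) vs β=5 → FL=S FR=S RL=S RR=S
t=8: phase=(1,5,5,1) vs β=5 → FL=S FR=W RL=W RR=S
t=9: phase=(2,6,6,2) vs β=5 → FL=S FR=W RL=W RR=S
t=12: phase=(5,1,1,5) vs β=5 → FL=W FR=S RL=S RR=W
t=14: phase=(7,3,3,7) vs β=5 → FL=W FR=S RL=S RR=W

t=0: FL=S FR=W RL=W RR=S
t=2: FL=S FR=W RL=W RR=S
t=7: FL=S FR=S RL=S RR=S
t=8: FL=S FR=W RL=W RR=S
t=9: FL=S FR=W RL=W RR=S
t=12: FL=W FR=S RL=S RR=W
t=14: FL=W FR=S RL=S RR=W


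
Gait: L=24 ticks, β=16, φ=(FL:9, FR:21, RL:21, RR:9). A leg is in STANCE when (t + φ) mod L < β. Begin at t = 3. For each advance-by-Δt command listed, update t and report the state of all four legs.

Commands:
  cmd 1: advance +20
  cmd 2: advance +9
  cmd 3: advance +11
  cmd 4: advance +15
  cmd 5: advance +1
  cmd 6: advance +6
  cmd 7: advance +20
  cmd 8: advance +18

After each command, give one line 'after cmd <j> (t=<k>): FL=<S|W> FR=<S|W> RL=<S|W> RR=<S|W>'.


start t=3: FL=S FR=S RL=S RR=S
cmd 1: advance +20 → t=23, phase=(8,20,20,8) → FL=S FR=W RL=W RR=S
cmd 2: advance +9 → t=32, phase=(17,5,5,17) → FL=W FR=S RL=S RR=W
cmd 3: advance +11 → t=43, phase=(4,16,16,4) → FL=S FR=W RL=W RR=S
cmd 4: advance +15 → t=58, phase=(19,7,7,19) → FL=W FR=S RL=S RR=W
cmd 5: advance +1 → t=59, phase=(20,8,8,20) → FL=W FR=S RL=S RR=W
cmd 6: advance +6 → t=65, phase=(2,14,14,2) → FL=S FR=S RL=S RR=S
cmd 7: advance +20 → t=85, phase=(22,10,10,22) → FL=W FR=S RL=S RR=W
cmd 8: advance +18 → t=103, phase=(16,4,4,16) → FL=W FR=S RL=S RR=W

after cmd 1 (t=23): FL=S FR=W RL=W RR=S
after cmd 2 (t=32): FL=W FR=S RL=S RR=W
after cmd 3 (t=43): FL=S FR=W RL=W RR=S
after cmd 4 (t=58): FL=W FR=S RL=S RR=W
after cmd 5 (t=59): FL=W FR=S RL=S RR=W
after cmd 6 (t=65): FL=S FR=S RL=S RR=S
after cmd 7 (t=85): FL=W FR=S RL=S RR=W
after cmd 8 (t=103): FL=W FR=S RL=S RR=W


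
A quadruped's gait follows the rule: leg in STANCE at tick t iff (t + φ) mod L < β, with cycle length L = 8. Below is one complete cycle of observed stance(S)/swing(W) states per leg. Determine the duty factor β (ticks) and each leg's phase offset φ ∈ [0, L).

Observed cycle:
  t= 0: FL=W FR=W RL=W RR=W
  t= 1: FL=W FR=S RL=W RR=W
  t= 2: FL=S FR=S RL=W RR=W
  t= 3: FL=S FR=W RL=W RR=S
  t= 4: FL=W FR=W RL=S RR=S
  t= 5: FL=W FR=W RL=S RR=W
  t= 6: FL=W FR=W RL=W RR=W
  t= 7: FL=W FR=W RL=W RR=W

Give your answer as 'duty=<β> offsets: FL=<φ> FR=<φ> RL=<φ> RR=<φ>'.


duty β = stance ticks per leg = 2
FL: stance ticks = 2; W→S at t=2 → φ=6
FR: stance ticks = 2; W→S at t=1 → φ=7
RL: stance ticks = 2; W→S at t=4 → φ=4
RR: stance ticks = 2; W→S at t=3 → φ=5

duty=2 offsets: FL=6 FR=7 RL=4 RR=5


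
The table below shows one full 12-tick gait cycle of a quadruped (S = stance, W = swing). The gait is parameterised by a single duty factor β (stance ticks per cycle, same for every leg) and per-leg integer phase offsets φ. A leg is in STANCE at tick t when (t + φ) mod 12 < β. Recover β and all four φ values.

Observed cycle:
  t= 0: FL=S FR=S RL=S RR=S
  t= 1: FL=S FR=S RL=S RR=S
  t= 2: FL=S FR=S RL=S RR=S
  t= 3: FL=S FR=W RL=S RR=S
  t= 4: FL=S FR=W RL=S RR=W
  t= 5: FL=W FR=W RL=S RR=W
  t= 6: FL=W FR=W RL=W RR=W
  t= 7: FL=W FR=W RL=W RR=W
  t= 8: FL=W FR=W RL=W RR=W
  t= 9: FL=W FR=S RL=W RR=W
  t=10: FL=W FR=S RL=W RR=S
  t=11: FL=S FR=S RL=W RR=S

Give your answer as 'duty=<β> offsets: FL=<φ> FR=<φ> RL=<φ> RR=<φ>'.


duty β = stance ticks per leg = 6
FL: stance ticks = 6; W→S at t=11 → φ=1
FR: stance ticks = 6; W→S at t=9 → φ=3
RL: stance ticks = 6; W→S at t=0 → φ=0
RR: stance ticks = 6; W→S at t=10 → φ=2

duty=6 offsets: FL=1 FR=3 RL=0 RR=2


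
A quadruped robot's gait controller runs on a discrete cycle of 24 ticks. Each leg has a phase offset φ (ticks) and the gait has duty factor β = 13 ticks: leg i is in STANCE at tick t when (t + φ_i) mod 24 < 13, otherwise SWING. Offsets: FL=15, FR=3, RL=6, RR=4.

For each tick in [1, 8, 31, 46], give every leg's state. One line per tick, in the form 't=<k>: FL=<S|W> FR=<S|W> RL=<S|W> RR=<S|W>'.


t=1: FL=W FR=S RL=S RR=S
t=8: FL=W FR=S RL=W RR=S
t=31: FL=W FR=S RL=W RR=S
t=46: FL=W FR=S RL=S RR=S

t=1: phase=(16,4,7,5) vs β=13 → FL=W FR=S RL=S RR=S
t=8: phase=(23,11,14,12) vs β=13 → FL=W FR=S RL=W RR=S
t=31: phase=(22,10,13,11) vs β=13 → FL=W FR=S RL=W RR=S
t=46: phase=(13,1,4,2) vs β=13 → FL=W FR=S RL=S RR=S


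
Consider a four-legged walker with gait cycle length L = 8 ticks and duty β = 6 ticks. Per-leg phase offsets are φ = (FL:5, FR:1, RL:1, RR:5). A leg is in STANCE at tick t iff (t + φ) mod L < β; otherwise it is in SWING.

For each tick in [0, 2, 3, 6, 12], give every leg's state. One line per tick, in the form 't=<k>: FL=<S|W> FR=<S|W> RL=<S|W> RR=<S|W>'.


t=0: FL=S FR=S RL=S RR=S
t=2: FL=W FR=S RL=S RR=W
t=3: FL=S FR=S RL=S RR=S
t=6: FL=S FR=W RL=W RR=S
t=12: FL=S FR=S RL=S RR=S

t=0: phase=(5,1,1,5) vs β=6 → FL=S FR=S RL=S RR=S
t=2: phase=(7,3,3,7) vs β=6 → FL=W FR=S RL=S RR=W
t=3: phase=(0,4,4,0) vs β=6 → FL=S FR=S RL=S RR=S
t=6: phase=(3,7,7,3) vs β=6 → FL=S FR=W RL=W RR=S
t=12: phase=(1,5,5,1) vs β=6 → FL=S FR=S RL=S RR=S


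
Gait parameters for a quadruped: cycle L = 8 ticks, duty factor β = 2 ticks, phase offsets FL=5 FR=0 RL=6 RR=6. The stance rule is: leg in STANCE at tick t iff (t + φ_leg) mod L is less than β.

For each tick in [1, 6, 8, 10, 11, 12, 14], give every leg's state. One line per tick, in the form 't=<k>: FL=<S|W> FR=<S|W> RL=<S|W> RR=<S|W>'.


t=1: FL=W FR=S RL=W RR=W
t=6: FL=W FR=W RL=W RR=W
t=8: FL=W FR=S RL=W RR=W
t=10: FL=W FR=W RL=S RR=S
t=11: FL=S FR=W RL=S RR=S
t=12: FL=S FR=W RL=W RR=W
t=14: FL=W FR=W RL=W RR=W

t=1: phase=(6,1,7,7) vs β=2 → FL=W FR=S RL=W RR=W
t=6: phase=(3,6,4,4) vs β=2 → FL=W FR=W RL=W RR=W
t=8: phase=(5,0,6,6) vs β=2 → FL=W FR=S RL=W RR=W
t=10: phase=(7,2,0,0) vs β=2 → FL=W FR=W RL=S RR=S
t=11: phase=(0,3,1,1) vs β=2 → FL=S FR=W RL=S RR=S
t=12: phase=(1,4,2,2) vs β=2 → FL=S FR=W RL=W RR=W
t=14: phase=(3,6,4,4) vs β=2 → FL=W FR=W RL=W RR=W


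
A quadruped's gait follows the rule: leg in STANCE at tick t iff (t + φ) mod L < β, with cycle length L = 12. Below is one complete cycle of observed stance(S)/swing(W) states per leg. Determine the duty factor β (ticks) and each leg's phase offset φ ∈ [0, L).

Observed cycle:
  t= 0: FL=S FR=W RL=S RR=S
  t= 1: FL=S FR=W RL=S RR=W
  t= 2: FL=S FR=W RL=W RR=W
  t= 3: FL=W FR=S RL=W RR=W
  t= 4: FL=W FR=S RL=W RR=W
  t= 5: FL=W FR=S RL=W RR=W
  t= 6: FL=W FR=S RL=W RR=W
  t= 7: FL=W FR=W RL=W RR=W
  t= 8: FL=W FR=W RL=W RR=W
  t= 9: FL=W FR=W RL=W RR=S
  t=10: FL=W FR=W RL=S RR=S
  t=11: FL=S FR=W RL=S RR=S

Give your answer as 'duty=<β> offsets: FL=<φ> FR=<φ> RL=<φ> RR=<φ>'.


duty=4 offsets: FL=1 FR=9 RL=2 RR=3

duty β = stance ticks per leg = 4
FL: stance ticks = 4; W→S at t=11 → φ=1
FR: stance ticks = 4; W→S at t=3 → φ=9
RL: stance ticks = 4; W→S at t=10 → φ=2
RR: stance ticks = 4; W→S at t=9 → φ=3


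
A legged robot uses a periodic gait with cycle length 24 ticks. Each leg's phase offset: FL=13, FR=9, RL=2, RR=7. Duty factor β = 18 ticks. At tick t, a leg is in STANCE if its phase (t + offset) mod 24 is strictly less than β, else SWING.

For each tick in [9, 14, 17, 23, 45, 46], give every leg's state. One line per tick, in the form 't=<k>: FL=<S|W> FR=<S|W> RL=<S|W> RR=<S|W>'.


t=9: FL=W FR=W RL=S RR=S
t=14: FL=S FR=W RL=S RR=W
t=17: FL=S FR=S RL=W RR=S
t=23: FL=S FR=S RL=S RR=S
t=45: FL=S FR=S RL=W RR=S
t=46: FL=S FR=S RL=S RR=S

t=9: phase=(22,18,11,16) vs β=18 → FL=W FR=W RL=S RR=S
t=14: phase=(3,23,16,21) vs β=18 → FL=S FR=W RL=S RR=W
t=17: phase=(6,2,19,0) vs β=18 → FL=S FR=S RL=W RR=S
t=23: phase=(12,8,1,6) vs β=18 → FL=S FR=S RL=S RR=S
t=45: phase=(10,6,23,4) vs β=18 → FL=S FR=S RL=W RR=S
t=46: phase=(11,7,0,5) vs β=18 → FL=S FR=S RL=S RR=S


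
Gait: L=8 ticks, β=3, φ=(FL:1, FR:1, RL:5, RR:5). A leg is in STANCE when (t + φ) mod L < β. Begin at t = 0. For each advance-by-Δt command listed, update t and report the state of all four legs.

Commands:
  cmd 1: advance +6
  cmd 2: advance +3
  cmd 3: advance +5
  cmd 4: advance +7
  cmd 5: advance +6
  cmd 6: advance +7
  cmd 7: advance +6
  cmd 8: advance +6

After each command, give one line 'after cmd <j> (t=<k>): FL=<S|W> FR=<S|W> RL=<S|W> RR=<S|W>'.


start t=0: FL=S FR=S RL=W RR=W
cmd 1: advance +6 → t=6, phase=(7,7,3,3) → FL=W FR=W RL=W RR=W
cmd 2: advance +3 → t=9, phase=(2,2,6,6) → FL=S FR=S RL=W RR=W
cmd 3: advance +5 → t=14, phase=(7,7,3,3) → FL=W FR=W RL=W RR=W
cmd 4: advance +7 → t=21, phase=(6,6,2,2) → FL=W FR=W RL=S RR=S
cmd 5: advance +6 → t=27, phase=(4,4,0,0) → FL=W FR=W RL=S RR=S
cmd 6: advance +7 → t=34, phase=(3,3,7,7) → FL=W FR=W RL=W RR=W
cmd 7: advance +6 → t=40, phase=(1,1,5,5) → FL=S FR=S RL=W RR=W
cmd 8: advance +6 → t=46, phase=(7,7,3,3) → FL=W FR=W RL=W RR=W

after cmd 1 (t=6): FL=W FR=W RL=W RR=W
after cmd 2 (t=9): FL=S FR=S RL=W RR=W
after cmd 3 (t=14): FL=W FR=W RL=W RR=W
after cmd 4 (t=21): FL=W FR=W RL=S RR=S
after cmd 5 (t=27): FL=W FR=W RL=S RR=S
after cmd 6 (t=34): FL=W FR=W RL=W RR=W
after cmd 7 (t=40): FL=S FR=S RL=W RR=W
after cmd 8 (t=46): FL=W FR=W RL=W RR=W


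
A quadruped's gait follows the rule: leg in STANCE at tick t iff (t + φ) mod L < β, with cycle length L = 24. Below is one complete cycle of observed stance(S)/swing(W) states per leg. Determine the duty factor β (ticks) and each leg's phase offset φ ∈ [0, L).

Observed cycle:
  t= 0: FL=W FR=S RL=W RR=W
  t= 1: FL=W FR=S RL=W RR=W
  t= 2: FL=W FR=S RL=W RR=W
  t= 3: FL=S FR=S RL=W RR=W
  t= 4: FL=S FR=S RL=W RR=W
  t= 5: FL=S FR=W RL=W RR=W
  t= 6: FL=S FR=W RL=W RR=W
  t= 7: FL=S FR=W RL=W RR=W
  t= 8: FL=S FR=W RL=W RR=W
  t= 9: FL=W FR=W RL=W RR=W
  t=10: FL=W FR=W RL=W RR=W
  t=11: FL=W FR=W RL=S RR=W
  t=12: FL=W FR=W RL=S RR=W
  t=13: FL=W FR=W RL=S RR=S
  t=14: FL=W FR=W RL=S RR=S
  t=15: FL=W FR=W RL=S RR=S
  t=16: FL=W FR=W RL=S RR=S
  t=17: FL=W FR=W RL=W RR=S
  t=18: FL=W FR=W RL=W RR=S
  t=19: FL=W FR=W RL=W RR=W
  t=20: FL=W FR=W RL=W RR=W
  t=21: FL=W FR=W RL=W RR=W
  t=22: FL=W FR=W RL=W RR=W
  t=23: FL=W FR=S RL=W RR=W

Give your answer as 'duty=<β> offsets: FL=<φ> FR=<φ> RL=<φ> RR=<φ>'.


duty β = stance ticks per leg = 6
FL: stance ticks = 6; W→S at t=3 → φ=21
FR: stance ticks = 6; W→S at t=23 → φ=1
RL: stance ticks = 6; W→S at t=11 → φ=13
RR: stance ticks = 6; W→S at t=13 → φ=11

duty=6 offsets: FL=21 FR=1 RL=13 RR=11


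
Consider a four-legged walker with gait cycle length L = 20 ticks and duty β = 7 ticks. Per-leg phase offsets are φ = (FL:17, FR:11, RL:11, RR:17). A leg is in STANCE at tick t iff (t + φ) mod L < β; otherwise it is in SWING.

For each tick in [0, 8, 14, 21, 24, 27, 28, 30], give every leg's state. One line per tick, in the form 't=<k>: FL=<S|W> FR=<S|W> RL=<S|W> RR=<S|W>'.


t=0: phase=(17,11,11,17) vs β=7 → FL=W FR=W RL=W RR=W
t=8: phase=(5,19,19,5) vs β=7 → FL=S FR=W RL=W RR=S
t=14: phase=(11,5,5,11) vs β=7 → FL=W FR=S RL=S RR=W
t=21: phase=(18,12,12,18) vs β=7 → FL=W FR=W RL=W RR=W
t=24: phase=(1,15,15,1) vs β=7 → FL=S FR=W RL=W RR=S
t=27: phase=(4,18,18,4) vs β=7 → FL=S FR=W RL=W RR=S
t=28: phase=(5,19,19,5) vs β=7 → FL=S FR=W RL=W RR=S
t=30: phase=(7,1,1,7) vs β=7 → FL=W FR=S RL=S RR=W

t=0: FL=W FR=W RL=W RR=W
t=8: FL=S FR=W RL=W RR=S
t=14: FL=W FR=S RL=S RR=W
t=21: FL=W FR=W RL=W RR=W
t=24: FL=S FR=W RL=W RR=S
t=27: FL=S FR=W RL=W RR=S
t=28: FL=S FR=W RL=W RR=S
t=30: FL=W FR=S RL=S RR=W


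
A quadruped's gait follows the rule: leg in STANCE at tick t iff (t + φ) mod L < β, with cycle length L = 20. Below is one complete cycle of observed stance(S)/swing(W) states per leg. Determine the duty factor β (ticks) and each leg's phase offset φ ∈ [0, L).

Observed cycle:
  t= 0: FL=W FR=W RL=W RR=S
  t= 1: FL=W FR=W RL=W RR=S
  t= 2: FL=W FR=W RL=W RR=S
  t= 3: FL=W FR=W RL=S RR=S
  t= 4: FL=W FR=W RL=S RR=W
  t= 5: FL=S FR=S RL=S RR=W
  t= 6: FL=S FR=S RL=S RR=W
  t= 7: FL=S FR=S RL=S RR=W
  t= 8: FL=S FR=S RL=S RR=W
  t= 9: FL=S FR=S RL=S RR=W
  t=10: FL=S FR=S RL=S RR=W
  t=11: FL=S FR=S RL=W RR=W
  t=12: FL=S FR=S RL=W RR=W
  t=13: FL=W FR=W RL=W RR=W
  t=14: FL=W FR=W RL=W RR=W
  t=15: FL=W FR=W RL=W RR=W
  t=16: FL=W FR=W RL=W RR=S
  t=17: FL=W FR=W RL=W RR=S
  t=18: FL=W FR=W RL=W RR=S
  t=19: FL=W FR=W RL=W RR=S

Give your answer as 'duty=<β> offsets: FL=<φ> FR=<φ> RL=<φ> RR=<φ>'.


duty=8 offsets: FL=15 FR=15 RL=17 RR=4

duty β = stance ticks per leg = 8
FL: stance ticks = 8; W→S at t=5 → φ=15
FR: stance ticks = 8; W→S at t=5 → φ=15
RL: stance ticks = 8; W→S at t=3 → φ=17
RR: stance ticks = 8; W→S at t=16 → φ=4


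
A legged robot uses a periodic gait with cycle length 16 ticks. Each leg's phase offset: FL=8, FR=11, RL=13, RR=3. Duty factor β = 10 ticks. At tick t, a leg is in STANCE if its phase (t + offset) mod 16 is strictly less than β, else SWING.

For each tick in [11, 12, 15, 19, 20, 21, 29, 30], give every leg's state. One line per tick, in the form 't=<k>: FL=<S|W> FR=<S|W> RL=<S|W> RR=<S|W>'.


t=11: phase=(3,6,8,14) vs β=10 → FL=S FR=S RL=S RR=W
t=12: phase=(4,7,9,15) vs β=10 → FL=S FR=S RL=S RR=W
t=15: phase=(7,10,12,2) vs β=10 → FL=S FR=W RL=W RR=S
t=19: phase=(11,14,0,6) vs β=10 → FL=W FR=W RL=S RR=S
t=20: phase=(12,15,1,7) vs β=10 → FL=W FR=W RL=S RR=S
t=21: phase=(13,0,2,8) vs β=10 → FL=W FR=S RL=S RR=S
t=29: phase=(5,8,10,0) vs β=10 → FL=S FR=S RL=W RR=S
t=30: phase=(6,9,11,1) vs β=10 → FL=S FR=S RL=W RR=S

t=11: FL=S FR=S RL=S RR=W
t=12: FL=S FR=S RL=S RR=W
t=15: FL=S FR=W RL=W RR=S
t=19: FL=W FR=W RL=S RR=S
t=20: FL=W FR=W RL=S RR=S
t=21: FL=W FR=S RL=S RR=S
t=29: FL=S FR=S RL=W RR=S
t=30: FL=S FR=S RL=W RR=S


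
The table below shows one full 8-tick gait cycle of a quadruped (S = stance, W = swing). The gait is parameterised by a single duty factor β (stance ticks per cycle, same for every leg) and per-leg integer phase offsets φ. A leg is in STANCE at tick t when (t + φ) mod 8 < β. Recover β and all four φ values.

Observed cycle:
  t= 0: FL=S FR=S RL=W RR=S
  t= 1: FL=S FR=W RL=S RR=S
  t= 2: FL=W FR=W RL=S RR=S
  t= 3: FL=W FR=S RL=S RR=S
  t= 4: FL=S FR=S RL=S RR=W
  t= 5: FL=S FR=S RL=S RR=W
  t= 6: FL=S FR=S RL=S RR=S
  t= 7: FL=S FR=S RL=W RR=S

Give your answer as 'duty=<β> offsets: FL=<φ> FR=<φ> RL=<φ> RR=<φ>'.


duty β = stance ticks per leg = 6
FL: stance ticks = 6; W→S at t=4 → φ=4
FR: stance ticks = 6; W→S at t=3 → φ=5
RL: stance ticks = 6; W→S at t=1 → φ=7
RR: stance ticks = 6; W→S at t=6 → φ=2

duty=6 offsets: FL=4 FR=5 RL=7 RR=2


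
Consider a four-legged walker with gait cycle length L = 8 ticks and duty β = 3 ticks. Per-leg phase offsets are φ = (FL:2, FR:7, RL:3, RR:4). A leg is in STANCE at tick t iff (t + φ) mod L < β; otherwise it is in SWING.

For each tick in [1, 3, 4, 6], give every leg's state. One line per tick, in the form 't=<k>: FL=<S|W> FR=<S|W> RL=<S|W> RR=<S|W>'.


t=1: phase=(3,0,4,5) vs β=3 → FL=W FR=S RL=W RR=W
t=3: phase=(5,2,6,7) vs β=3 → FL=W FR=S RL=W RR=W
t=4: phase=(6,3,7,0) vs β=3 → FL=W FR=W RL=W RR=S
t=6: phase=(0,5,1,2) vs β=3 → FL=S FR=W RL=S RR=S

t=1: FL=W FR=S RL=W RR=W
t=3: FL=W FR=S RL=W RR=W
t=4: FL=W FR=W RL=W RR=S
t=6: FL=S FR=W RL=S RR=S


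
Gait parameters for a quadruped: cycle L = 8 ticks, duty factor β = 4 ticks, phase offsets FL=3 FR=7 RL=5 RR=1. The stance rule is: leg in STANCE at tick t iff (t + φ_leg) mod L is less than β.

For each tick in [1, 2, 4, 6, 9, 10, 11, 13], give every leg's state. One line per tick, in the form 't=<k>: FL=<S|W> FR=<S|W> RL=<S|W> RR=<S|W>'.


t=1: phase=(4,0,6,2) vs β=4 → FL=W FR=S RL=W RR=S
t=2: phase=(5,1,7,3) vs β=4 → FL=W FR=S RL=W RR=S
t=4: phase=(7,3,1,5) vs β=4 → FL=W FR=S RL=S RR=W
t=6: phase=(1,5,3,7) vs β=4 → FL=S FR=W RL=S RR=W
t=9: phase=(4,0,6,2) vs β=4 → FL=W FR=S RL=W RR=S
t=10: phase=(5,1,7,3) vs β=4 → FL=W FR=S RL=W RR=S
t=11: phase=(6,2,0,4) vs β=4 → FL=W FR=S RL=S RR=W
t=13: phase=(0,4,2,6) vs β=4 → FL=S FR=W RL=S RR=W

t=1: FL=W FR=S RL=W RR=S
t=2: FL=W FR=S RL=W RR=S
t=4: FL=W FR=S RL=S RR=W
t=6: FL=S FR=W RL=S RR=W
t=9: FL=W FR=S RL=W RR=S
t=10: FL=W FR=S RL=W RR=S
t=11: FL=W FR=S RL=S RR=W
t=13: FL=S FR=W RL=S RR=W


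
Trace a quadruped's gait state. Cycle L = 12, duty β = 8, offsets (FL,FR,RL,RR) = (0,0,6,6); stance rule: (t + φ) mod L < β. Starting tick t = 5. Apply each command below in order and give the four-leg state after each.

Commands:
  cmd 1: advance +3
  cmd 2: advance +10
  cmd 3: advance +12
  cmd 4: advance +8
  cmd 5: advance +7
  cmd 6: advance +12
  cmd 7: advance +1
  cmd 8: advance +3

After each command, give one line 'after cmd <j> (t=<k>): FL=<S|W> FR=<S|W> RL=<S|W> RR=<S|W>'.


after cmd 1 (t=8): FL=W FR=W RL=S RR=S
after cmd 2 (t=18): FL=S FR=S RL=S RR=S
after cmd 3 (t=30): FL=S FR=S RL=S RR=S
after cmd 4 (t=38): FL=S FR=S RL=W RR=W
after cmd 5 (t=45): FL=W FR=W RL=S RR=S
after cmd 6 (t=57): FL=W FR=W RL=S RR=S
after cmd 7 (t=58): FL=W FR=W RL=S RR=S
after cmd 8 (t=61): FL=S FR=S RL=S RR=S

start t=5: FL=S FR=S RL=W RR=W
cmd 1: advance +3 → t=8, phase=(8,8,2,2) → FL=W FR=W RL=S RR=S
cmd 2: advance +10 → t=18, phase=(6,6,0,0) → FL=S FR=S RL=S RR=S
cmd 3: advance +12 → t=30, phase=(6,6,0,0) → FL=S FR=S RL=S RR=S
cmd 4: advance +8 → t=38, phase=(2,2,8,8) → FL=S FR=S RL=W RR=W
cmd 5: advance +7 → t=45, phase=(9,9,3,3) → FL=W FR=W RL=S RR=S
cmd 6: advance +12 → t=57, phase=(9,9,3,3) → FL=W FR=W RL=S RR=S
cmd 7: advance +1 → t=58, phase=(10,10,4,4) → FL=W FR=W RL=S RR=S
cmd 8: advance +3 → t=61, phase=(1,1,7,7) → FL=S FR=S RL=S RR=S


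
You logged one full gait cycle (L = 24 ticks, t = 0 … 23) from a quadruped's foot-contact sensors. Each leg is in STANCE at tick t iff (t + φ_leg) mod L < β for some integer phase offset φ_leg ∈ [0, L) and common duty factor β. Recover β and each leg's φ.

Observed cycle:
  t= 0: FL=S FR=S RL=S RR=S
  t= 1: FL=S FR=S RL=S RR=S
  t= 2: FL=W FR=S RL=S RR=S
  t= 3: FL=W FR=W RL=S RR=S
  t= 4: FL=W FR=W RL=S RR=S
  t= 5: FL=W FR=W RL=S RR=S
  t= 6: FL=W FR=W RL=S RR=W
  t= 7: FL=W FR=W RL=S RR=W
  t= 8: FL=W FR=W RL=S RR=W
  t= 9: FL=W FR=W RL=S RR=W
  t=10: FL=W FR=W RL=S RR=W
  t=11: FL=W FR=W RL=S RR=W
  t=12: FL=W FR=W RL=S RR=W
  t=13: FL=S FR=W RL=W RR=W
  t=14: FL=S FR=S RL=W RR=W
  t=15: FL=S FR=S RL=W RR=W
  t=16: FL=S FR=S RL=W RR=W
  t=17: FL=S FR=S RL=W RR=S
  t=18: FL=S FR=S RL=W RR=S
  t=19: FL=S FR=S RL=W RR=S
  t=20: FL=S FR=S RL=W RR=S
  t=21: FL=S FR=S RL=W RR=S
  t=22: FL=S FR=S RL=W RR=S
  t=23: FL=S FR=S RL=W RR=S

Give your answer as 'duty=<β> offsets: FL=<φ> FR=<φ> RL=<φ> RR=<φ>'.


duty β = stance ticks per leg = 13
FL: stance ticks = 13; W→S at t=13 → φ=11
FR: stance ticks = 13; W→S at t=14 → φ=10
RL: stance ticks = 13; W→S at t=0 → φ=0
RR: stance ticks = 13; W→S at t=17 → φ=7

duty=13 offsets: FL=11 FR=10 RL=0 RR=7


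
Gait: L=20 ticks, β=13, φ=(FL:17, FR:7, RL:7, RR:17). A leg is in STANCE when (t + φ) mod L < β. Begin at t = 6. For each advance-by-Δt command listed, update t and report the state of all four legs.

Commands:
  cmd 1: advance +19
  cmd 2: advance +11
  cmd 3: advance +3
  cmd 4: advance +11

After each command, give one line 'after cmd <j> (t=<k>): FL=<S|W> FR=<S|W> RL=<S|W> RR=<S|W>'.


after cmd 1 (t=25): FL=S FR=S RL=S RR=S
after cmd 2 (t=36): FL=W FR=S RL=S RR=W
after cmd 3 (t=39): FL=W FR=S RL=S RR=W
after cmd 4 (t=50): FL=S FR=W RL=W RR=S

start t=6: FL=S FR=W RL=W RR=S
cmd 1: advance +19 → t=25, phase=(2,12,12,2) → FL=S FR=S RL=S RR=S
cmd 2: advance +11 → t=36, phase=(13,3,3,13) → FL=W FR=S RL=S RR=W
cmd 3: advance +3 → t=39, phase=(16,6,6,16) → FL=W FR=S RL=S RR=W
cmd 4: advance +11 → t=50, phase=(7,17,17,7) → FL=S FR=W RL=W RR=S


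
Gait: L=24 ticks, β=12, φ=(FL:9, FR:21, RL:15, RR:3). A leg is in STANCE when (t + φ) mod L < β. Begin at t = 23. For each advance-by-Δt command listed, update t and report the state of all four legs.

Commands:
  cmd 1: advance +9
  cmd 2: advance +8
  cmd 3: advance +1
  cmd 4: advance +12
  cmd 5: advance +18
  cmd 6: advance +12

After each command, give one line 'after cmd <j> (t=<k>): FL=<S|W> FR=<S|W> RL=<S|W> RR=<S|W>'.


after cmd 1 (t=32): FL=W FR=S RL=W RR=S
after cmd 2 (t=40): FL=S FR=W RL=S RR=W
after cmd 3 (t=41): FL=S FR=W RL=S RR=W
after cmd 4 (t=53): FL=W FR=S RL=W RR=S
after cmd 5 (t=71): FL=S FR=W RL=W RR=S
after cmd 6 (t=83): FL=W FR=S RL=S RR=W

start t=23: FL=S FR=W RL=W RR=S
cmd 1: advance +9 → t=32, phase=(17,5,23,11) → FL=W FR=S RL=W RR=S
cmd 2: advance +8 → t=40, phase=(1,13,7,19) → FL=S FR=W RL=S RR=W
cmd 3: advance +1 → t=41, phase=(2,14,8,20) → FL=S FR=W RL=S RR=W
cmd 4: advance +12 → t=53, phase=(14,2,20,8) → FL=W FR=S RL=W RR=S
cmd 5: advance +18 → t=71, phase=(8,20,14,2) → FL=S FR=W RL=W RR=S
cmd 6: advance +12 → t=83, phase=(20,8,2,14) → FL=W FR=S RL=S RR=W


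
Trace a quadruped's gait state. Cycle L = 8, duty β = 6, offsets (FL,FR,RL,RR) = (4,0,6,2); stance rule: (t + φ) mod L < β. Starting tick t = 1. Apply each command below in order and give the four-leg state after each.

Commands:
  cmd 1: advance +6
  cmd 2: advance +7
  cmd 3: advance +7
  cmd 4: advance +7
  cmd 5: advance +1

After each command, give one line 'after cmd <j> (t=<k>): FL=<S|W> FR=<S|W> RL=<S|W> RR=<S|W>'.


start t=1: FL=S FR=S RL=W RR=S
cmd 1: advance +6 → t=7, phase=(3,7,5,1) → FL=S FR=W RL=S RR=S
cmd 2: advance +7 → t=14, phase=(2,6,4,0) → FL=S FR=W RL=S RR=S
cmd 3: advance +7 → t=21, phase=(1,5,3,7) → FL=S FR=S RL=S RR=W
cmd 4: advance +7 → t=28, phase=(0,4,2,6) → FL=S FR=S RL=S RR=W
cmd 5: advance +1 → t=29, phase=(1,5,3,7) → FL=S FR=S RL=S RR=W

after cmd 1 (t=7): FL=S FR=W RL=S RR=S
after cmd 2 (t=14): FL=S FR=W RL=S RR=S
after cmd 3 (t=21): FL=S FR=S RL=S RR=W
after cmd 4 (t=28): FL=S FR=S RL=S RR=W
after cmd 5 (t=29): FL=S FR=S RL=S RR=W


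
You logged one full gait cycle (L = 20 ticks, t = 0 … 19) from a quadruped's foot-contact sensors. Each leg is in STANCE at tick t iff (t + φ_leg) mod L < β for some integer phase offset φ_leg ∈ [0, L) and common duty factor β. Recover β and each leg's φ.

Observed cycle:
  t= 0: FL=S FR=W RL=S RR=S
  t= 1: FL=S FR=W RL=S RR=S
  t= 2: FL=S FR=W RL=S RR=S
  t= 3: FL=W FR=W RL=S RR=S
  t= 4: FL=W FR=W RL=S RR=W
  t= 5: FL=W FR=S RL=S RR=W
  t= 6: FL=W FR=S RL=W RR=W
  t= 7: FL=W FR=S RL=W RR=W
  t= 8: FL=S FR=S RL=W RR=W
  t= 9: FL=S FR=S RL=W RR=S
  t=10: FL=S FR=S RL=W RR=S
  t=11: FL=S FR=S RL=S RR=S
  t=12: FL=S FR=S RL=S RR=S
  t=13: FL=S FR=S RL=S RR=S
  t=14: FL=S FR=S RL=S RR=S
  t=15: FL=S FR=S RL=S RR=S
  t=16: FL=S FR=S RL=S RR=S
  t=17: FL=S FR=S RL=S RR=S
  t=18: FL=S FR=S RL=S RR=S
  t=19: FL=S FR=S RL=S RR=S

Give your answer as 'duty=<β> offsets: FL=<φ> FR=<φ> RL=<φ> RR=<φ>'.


duty=15 offsets: FL=12 FR=15 RL=9 RR=11

duty β = stance ticks per leg = 15
FL: stance ticks = 15; W→S at t=8 → φ=12
FR: stance ticks = 15; W→S at t=5 → φ=15
RL: stance ticks = 15; W→S at t=11 → φ=9
RR: stance ticks = 15; W→S at t=9 → φ=11


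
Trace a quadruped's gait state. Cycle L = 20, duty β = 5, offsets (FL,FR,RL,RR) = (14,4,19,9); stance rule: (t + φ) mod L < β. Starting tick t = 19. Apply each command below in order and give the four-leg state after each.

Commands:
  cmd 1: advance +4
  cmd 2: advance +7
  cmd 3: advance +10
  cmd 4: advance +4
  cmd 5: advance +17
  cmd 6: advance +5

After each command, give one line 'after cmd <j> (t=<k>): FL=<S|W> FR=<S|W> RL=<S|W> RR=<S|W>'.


start t=19: FL=W FR=S RL=W RR=W
cmd 1: advance +4 → t=23, phase=(17,7,2,12) → FL=W FR=W RL=S RR=W
cmd 2: advance +7 → t=30, phase=(4,14,9,19) → FL=S FR=W RL=W RR=W
cmd 3: advance +10 → t=40, phase=(14,4,19,9) → FL=W FR=S RL=W RR=W
cmd 4: advance +4 → t=44, phase=(18,8,3,13) → FL=W FR=W RL=S RR=W
cmd 5: advance +17 → t=61, phase=(15,5,0,10) → FL=W FR=W RL=S RR=W
cmd 6: advance +5 → t=66, phase=(0,10,5,15) → FL=S FR=W RL=W RR=W

after cmd 1 (t=23): FL=W FR=W RL=S RR=W
after cmd 2 (t=30): FL=S FR=W RL=W RR=W
after cmd 3 (t=40): FL=W FR=S RL=W RR=W
after cmd 4 (t=44): FL=W FR=W RL=S RR=W
after cmd 5 (t=61): FL=W FR=W RL=S RR=W
after cmd 6 (t=66): FL=S FR=W RL=W RR=W


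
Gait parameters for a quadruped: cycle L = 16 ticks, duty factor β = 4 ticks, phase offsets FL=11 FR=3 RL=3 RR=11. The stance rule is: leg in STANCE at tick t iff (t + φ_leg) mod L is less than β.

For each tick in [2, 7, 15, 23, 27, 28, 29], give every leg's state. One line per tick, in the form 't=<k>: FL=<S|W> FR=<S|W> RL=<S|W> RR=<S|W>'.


t=2: phase=(13,5,5,13) vs β=4 → FL=W FR=W RL=W RR=W
t=7: phase=(2,10,10,2) vs β=4 → FL=S FR=W RL=W RR=S
t=15: phase=(10,2,2,10) vs β=4 → FL=W FR=S RL=S RR=W
t=23: phase=(2,10,10,2) vs β=4 → FL=S FR=W RL=W RR=S
t=27: phase=(6,14,14,6) vs β=4 → FL=W FR=W RL=W RR=W
t=28: phase=(7,15,15,7) vs β=4 → FL=W FR=W RL=W RR=W
t=29: phase=(8,0,0,8) vs β=4 → FL=W FR=S RL=S RR=W

t=2: FL=W FR=W RL=W RR=W
t=7: FL=S FR=W RL=W RR=S
t=15: FL=W FR=S RL=S RR=W
t=23: FL=S FR=W RL=W RR=S
t=27: FL=W FR=W RL=W RR=W
t=28: FL=W FR=W RL=W RR=W
t=29: FL=W FR=S RL=S RR=W


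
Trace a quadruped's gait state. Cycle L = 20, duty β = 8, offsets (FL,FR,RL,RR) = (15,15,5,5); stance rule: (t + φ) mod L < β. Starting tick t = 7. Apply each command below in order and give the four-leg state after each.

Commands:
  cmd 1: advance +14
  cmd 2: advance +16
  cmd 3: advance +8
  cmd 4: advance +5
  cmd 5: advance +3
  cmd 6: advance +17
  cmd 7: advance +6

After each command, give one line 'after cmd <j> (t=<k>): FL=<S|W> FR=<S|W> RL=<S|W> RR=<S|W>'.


after cmd 1 (t=21): FL=W FR=W RL=S RR=S
after cmd 2 (t=37): FL=W FR=W RL=S RR=S
after cmd 3 (t=45): FL=S FR=S RL=W RR=W
after cmd 4 (t=50): FL=S FR=S RL=W RR=W
after cmd 5 (t=53): FL=W FR=W RL=W RR=W
after cmd 6 (t=70): FL=S FR=S RL=W RR=W
after cmd 7 (t=76): FL=W FR=W RL=S RR=S

start t=7: FL=S FR=S RL=W RR=W
cmd 1: advance +14 → t=21, phase=(16,16,6,6) → FL=W FR=W RL=S RR=S
cmd 2: advance +16 → t=37, phase=(12,12,2,2) → FL=W FR=W RL=S RR=S
cmd 3: advance +8 → t=45, phase=(0,0,10,10) → FL=S FR=S RL=W RR=W
cmd 4: advance +5 → t=50, phase=(5,5,15,15) → FL=S FR=S RL=W RR=W
cmd 5: advance +3 → t=53, phase=(8,8,18,18) → FL=W FR=W RL=W RR=W
cmd 6: advance +17 → t=70, phase=(5,5,15,15) → FL=S FR=S RL=W RR=W
cmd 7: advance +6 → t=76, phase=(11,11,1,1) → FL=W FR=W RL=S RR=S


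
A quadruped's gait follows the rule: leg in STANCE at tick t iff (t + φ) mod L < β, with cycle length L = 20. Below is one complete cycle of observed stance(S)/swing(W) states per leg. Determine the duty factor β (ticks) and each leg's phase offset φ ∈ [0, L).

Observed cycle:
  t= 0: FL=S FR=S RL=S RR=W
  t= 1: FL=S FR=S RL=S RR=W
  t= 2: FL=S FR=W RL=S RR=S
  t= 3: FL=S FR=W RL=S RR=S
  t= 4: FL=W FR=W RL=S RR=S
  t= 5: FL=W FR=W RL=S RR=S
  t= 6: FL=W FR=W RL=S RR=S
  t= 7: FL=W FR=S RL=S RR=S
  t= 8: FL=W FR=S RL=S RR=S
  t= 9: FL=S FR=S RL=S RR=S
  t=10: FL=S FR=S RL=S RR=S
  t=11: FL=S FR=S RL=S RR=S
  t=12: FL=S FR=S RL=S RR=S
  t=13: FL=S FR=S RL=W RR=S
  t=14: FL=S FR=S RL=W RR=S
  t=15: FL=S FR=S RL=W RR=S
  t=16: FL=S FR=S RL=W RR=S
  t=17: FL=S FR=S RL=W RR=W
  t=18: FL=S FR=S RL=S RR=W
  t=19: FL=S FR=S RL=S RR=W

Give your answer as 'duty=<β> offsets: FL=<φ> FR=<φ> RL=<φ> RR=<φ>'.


duty β = stance ticks per leg = 15
FL: stance ticks = 15; W→S at t=9 → φ=11
FR: stance ticks = 15; W→S at t=7 → φ=13
RL: stance ticks = 15; W→S at t=18 → φ=2
RR: stance ticks = 15; W→S at t=2 → φ=18

duty=15 offsets: FL=11 FR=13 RL=2 RR=18


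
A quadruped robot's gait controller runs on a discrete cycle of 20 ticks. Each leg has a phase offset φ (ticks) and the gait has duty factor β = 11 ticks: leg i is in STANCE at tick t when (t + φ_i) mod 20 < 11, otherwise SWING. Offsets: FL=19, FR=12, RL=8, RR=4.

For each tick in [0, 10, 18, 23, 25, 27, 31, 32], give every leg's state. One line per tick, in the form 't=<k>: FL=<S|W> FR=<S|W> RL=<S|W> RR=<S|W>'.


t=0: FL=W FR=W RL=S RR=S
t=10: FL=S FR=S RL=W RR=W
t=18: FL=W FR=S RL=S RR=S
t=23: FL=S FR=W RL=W RR=S
t=25: FL=S FR=W RL=W RR=S
t=27: FL=S FR=W RL=W RR=W
t=31: FL=S FR=S RL=W RR=W
t=32: FL=W FR=S RL=S RR=W

t=0: phase=(19,12,8,4) vs β=11 → FL=W FR=W RL=S RR=S
t=10: phase=(9,2,18,14) vs β=11 → FL=S FR=S RL=W RR=W
t=18: phase=(17,10,6,2) vs β=11 → FL=W FR=S RL=S RR=S
t=23: phase=(2,15,11,7) vs β=11 → FL=S FR=W RL=W RR=S
t=25: phase=(4,17,13,9) vs β=11 → FL=S FR=W RL=W RR=S
t=27: phase=(6,19,15,11) vs β=11 → FL=S FR=W RL=W RR=W
t=31: phase=(10,3,19,15) vs β=11 → FL=S FR=S RL=W RR=W
t=32: phase=(11,4,0,16) vs β=11 → FL=W FR=S RL=S RR=W


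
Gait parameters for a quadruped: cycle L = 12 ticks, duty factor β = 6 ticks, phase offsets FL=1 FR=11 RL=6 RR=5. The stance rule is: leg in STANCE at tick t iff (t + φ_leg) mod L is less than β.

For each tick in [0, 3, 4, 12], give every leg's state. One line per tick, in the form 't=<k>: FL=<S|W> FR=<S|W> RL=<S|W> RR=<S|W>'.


t=0: FL=S FR=W RL=W RR=S
t=3: FL=S FR=S RL=W RR=W
t=4: FL=S FR=S RL=W RR=W
t=12: FL=S FR=W RL=W RR=S

t=0: phase=(1,11,6,5) vs β=6 → FL=S FR=W RL=W RR=S
t=3: phase=(4,2,9,8) vs β=6 → FL=S FR=S RL=W RR=W
t=4: phase=(5,3,10,9) vs β=6 → FL=S FR=S RL=W RR=W
t=12: phase=(1,11,6,5) vs β=6 → FL=S FR=W RL=W RR=S


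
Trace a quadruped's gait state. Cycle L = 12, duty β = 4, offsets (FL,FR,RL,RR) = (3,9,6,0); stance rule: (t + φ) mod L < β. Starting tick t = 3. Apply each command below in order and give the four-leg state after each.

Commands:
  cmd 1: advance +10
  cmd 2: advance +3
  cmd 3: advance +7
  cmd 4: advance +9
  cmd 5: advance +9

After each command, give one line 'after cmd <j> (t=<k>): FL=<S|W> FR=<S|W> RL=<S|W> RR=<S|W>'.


after cmd 1 (t=13): FL=W FR=W RL=W RR=S
after cmd 2 (t=16): FL=W FR=S RL=W RR=W
after cmd 3 (t=23): FL=S FR=W RL=W RR=W
after cmd 4 (t=32): FL=W FR=W RL=S RR=W
after cmd 5 (t=41): FL=W FR=S RL=W RR=W

start t=3: FL=W FR=S RL=W RR=S
cmd 1: advance +10 → t=13, phase=(4,10,7,1) → FL=W FR=W RL=W RR=S
cmd 2: advance +3 → t=16, phase=(7,1,10,4) → FL=W FR=S RL=W RR=W
cmd 3: advance +7 → t=23, phase=(2,8,5,11) → FL=S FR=W RL=W RR=W
cmd 4: advance +9 → t=32, phase=(11,5,2,8) → FL=W FR=W RL=S RR=W
cmd 5: advance +9 → t=41, phase=(8,2,11,5) → FL=W FR=S RL=W RR=W


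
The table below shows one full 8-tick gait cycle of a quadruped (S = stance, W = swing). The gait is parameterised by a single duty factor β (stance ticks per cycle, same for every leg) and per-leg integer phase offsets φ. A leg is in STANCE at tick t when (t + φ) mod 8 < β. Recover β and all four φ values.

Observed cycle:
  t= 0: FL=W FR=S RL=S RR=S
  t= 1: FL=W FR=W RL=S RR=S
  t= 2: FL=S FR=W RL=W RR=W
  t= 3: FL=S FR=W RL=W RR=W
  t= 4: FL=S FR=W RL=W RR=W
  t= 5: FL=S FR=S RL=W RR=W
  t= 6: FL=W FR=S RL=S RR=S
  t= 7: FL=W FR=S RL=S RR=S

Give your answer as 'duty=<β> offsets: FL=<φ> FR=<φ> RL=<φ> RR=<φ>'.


duty β = stance ticks per leg = 4
FL: stance ticks = 4; W→S at t=2 → φ=6
FR: stance ticks = 4; W→S at t=5 → φ=3
RL: stance ticks = 4; W→S at t=6 → φ=2
RR: stance ticks = 4; W→S at t=6 → φ=2

duty=4 offsets: FL=6 FR=3 RL=2 RR=2


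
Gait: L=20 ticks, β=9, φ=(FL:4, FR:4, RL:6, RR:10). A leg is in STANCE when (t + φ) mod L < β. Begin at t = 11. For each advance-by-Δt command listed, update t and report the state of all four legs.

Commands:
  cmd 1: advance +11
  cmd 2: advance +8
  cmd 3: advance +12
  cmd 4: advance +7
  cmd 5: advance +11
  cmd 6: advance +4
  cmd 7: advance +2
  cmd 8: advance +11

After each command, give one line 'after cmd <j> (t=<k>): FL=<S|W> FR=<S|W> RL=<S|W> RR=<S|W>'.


start t=11: FL=W FR=W RL=W RR=S
cmd 1: advance +11 → t=22, phase=(6,6,8,12) → FL=S FR=S RL=S RR=W
cmd 2: advance +8 → t=30, phase=(14,14,16,0) → FL=W FR=W RL=W RR=S
cmd 3: advance +12 → t=42, phase=(6,6,8,12) → FL=S FR=S RL=S RR=W
cmd 4: advance +7 → t=49, phase=(13,13,15,19) → FL=W FR=W RL=W RR=W
cmd 5: advance +11 → t=60, phase=(4,4,6,10) → FL=S FR=S RL=S RR=W
cmd 6: advance +4 → t=64, phase=(8,8,10,14) → FL=S FR=S RL=W RR=W
cmd 7: advance +2 → t=66, phase=(10,10,12,16) → FL=W FR=W RL=W RR=W
cmd 8: advance +11 → t=77, phase=(1,1,3,7) → FL=S FR=S RL=S RR=S

after cmd 1 (t=22): FL=S FR=S RL=S RR=W
after cmd 2 (t=30): FL=W FR=W RL=W RR=S
after cmd 3 (t=42): FL=S FR=S RL=S RR=W
after cmd 4 (t=49): FL=W FR=W RL=W RR=W
after cmd 5 (t=60): FL=S FR=S RL=S RR=W
after cmd 6 (t=64): FL=S FR=S RL=W RR=W
after cmd 7 (t=66): FL=W FR=W RL=W RR=W
after cmd 8 (t=77): FL=S FR=S RL=S RR=S


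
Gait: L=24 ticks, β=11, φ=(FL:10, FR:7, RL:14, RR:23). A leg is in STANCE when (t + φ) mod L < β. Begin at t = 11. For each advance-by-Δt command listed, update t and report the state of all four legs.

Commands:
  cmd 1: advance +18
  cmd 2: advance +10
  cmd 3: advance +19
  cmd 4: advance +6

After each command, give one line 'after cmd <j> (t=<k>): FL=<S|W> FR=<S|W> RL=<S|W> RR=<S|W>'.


start t=11: FL=W FR=W RL=S RR=S
cmd 1: advance +18 → t=29, phase=(15,12,19,4) → FL=W FR=W RL=W RR=S
cmd 2: advance +10 → t=39, phase=(1,22,5,14) → FL=S FR=W RL=S RR=W
cmd 3: advance +19 → t=58, phase=(20,17,0,9) → FL=W FR=W RL=S RR=S
cmd 4: advance +6 → t=64, phase=(2,23,6,15) → FL=S FR=W RL=S RR=W

after cmd 1 (t=29): FL=W FR=W RL=W RR=S
after cmd 2 (t=39): FL=S FR=W RL=S RR=W
after cmd 3 (t=58): FL=W FR=W RL=S RR=S
after cmd 4 (t=64): FL=S FR=W RL=S RR=W


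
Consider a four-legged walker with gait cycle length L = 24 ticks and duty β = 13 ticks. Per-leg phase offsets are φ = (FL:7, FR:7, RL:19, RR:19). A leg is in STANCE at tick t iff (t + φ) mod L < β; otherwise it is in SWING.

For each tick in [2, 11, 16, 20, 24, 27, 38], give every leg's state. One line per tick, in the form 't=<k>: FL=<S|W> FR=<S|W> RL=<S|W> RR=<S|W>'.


t=2: FL=S FR=S RL=W RR=W
t=11: FL=W FR=W RL=S RR=S
t=16: FL=W FR=W RL=S RR=S
t=20: FL=S FR=S RL=W RR=W
t=24: FL=S FR=S RL=W RR=W
t=27: FL=S FR=S RL=W RR=W
t=38: FL=W FR=W RL=S RR=S

t=2: phase=(9,9,21,21) vs β=13 → FL=S FR=S RL=W RR=W
t=11: phase=(18,18,6,6) vs β=13 → FL=W FR=W RL=S RR=S
t=16: phase=(23,23,11,11) vs β=13 → FL=W FR=W RL=S RR=S
t=20: phase=(3,3,15,15) vs β=13 → FL=S FR=S RL=W RR=W
t=24: phase=(7,7,19,19) vs β=13 → FL=S FR=S RL=W RR=W
t=27: phase=(10,10,22,22) vs β=13 → FL=S FR=S RL=W RR=W
t=38: phase=(21,21,9,9) vs β=13 → FL=W FR=W RL=S RR=S


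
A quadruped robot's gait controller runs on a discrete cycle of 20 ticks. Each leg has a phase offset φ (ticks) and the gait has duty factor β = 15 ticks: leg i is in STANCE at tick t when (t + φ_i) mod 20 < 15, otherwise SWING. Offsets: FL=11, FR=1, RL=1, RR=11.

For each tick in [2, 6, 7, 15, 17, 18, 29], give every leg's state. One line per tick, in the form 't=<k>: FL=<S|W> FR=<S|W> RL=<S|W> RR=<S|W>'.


t=2: phase=(13,3,3,13) vs β=15 → FL=S FR=S RL=S RR=S
t=6: phase=(17,7,7,17) vs β=15 → FL=W FR=S RL=S RR=W
t=7: phase=(18,8,8,18) vs β=15 → FL=W FR=S RL=S RR=W
t=15: phase=(6,16,16,6) vs β=15 → FL=S FR=W RL=W RR=S
t=17: phase=(8,18,18,8) vs β=15 → FL=S FR=W RL=W RR=S
t=18: phase=(9,19,19,9) vs β=15 → FL=S FR=W RL=W RR=S
t=29: phase=(0,10,10,0) vs β=15 → FL=S FR=S RL=S RR=S

t=2: FL=S FR=S RL=S RR=S
t=6: FL=W FR=S RL=S RR=W
t=7: FL=W FR=S RL=S RR=W
t=15: FL=S FR=W RL=W RR=S
t=17: FL=S FR=W RL=W RR=S
t=18: FL=S FR=W RL=W RR=S
t=29: FL=S FR=S RL=S RR=S


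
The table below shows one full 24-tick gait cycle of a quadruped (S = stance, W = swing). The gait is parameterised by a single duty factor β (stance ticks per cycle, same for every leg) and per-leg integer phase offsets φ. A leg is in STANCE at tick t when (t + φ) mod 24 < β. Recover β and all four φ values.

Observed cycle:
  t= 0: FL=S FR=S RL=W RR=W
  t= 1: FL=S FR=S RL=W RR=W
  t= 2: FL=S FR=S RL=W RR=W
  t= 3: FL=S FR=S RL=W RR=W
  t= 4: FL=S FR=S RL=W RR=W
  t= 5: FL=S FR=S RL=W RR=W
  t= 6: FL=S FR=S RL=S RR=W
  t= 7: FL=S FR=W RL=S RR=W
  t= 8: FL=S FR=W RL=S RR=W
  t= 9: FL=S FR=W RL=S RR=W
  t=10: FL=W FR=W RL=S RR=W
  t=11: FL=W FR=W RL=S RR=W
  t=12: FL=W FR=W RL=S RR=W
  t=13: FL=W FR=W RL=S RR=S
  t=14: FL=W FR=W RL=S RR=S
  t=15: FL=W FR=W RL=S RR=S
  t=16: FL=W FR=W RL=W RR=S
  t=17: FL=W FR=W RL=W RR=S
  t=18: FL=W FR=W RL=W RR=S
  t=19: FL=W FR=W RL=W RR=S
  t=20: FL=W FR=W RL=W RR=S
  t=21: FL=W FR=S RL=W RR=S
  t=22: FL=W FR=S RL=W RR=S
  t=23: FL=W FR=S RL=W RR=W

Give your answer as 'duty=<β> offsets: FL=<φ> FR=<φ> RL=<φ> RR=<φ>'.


duty β = stance ticks per leg = 10
FL: stance ticks = 10; W→S at t=0 → φ=0
FR: stance ticks = 10; W→S at t=21 → φ=3
RL: stance ticks = 10; W→S at t=6 → φ=18
RR: stance ticks = 10; W→S at t=13 → φ=11

duty=10 offsets: FL=0 FR=3 RL=18 RR=11
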